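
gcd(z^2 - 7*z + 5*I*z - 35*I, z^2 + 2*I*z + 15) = z + 5*I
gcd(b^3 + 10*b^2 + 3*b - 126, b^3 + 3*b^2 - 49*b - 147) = b + 7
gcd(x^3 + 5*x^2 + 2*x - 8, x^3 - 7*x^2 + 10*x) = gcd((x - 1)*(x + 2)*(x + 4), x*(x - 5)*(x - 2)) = 1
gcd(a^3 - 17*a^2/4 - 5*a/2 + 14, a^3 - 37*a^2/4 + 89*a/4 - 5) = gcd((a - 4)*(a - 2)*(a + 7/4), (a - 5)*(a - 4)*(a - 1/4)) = a - 4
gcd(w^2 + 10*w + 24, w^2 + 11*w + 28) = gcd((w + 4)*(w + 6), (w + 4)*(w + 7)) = w + 4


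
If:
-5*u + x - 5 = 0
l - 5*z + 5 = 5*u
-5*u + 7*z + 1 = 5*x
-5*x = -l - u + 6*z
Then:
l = -4205/163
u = -234/163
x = -355/163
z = -444/163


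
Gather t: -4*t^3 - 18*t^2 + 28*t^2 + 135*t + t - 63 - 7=-4*t^3 + 10*t^2 + 136*t - 70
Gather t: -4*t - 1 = -4*t - 1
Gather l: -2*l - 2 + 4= 2 - 2*l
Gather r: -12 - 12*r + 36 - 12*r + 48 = 72 - 24*r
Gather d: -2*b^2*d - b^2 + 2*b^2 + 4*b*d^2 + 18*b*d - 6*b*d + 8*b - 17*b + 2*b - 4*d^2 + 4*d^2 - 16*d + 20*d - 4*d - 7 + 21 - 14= b^2 + 4*b*d^2 - 7*b + d*(-2*b^2 + 12*b)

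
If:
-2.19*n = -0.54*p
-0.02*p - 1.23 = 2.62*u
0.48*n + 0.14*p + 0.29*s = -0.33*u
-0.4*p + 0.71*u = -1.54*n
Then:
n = -3.20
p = -12.97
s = 11.98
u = -0.37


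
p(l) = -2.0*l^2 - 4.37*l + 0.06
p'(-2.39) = 5.19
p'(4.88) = -23.89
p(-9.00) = -122.61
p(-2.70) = -2.72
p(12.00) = -340.38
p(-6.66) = -59.55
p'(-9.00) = 31.63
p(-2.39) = -0.92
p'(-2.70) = 6.43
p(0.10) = -0.40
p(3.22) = -34.75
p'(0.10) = -4.77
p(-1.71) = 1.68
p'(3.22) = -17.25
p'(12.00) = -52.37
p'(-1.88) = 3.15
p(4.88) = -68.89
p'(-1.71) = 2.47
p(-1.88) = 1.21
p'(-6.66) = 22.27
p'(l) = -4.0*l - 4.37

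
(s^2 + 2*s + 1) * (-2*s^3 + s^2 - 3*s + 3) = -2*s^5 - 3*s^4 - 3*s^3 - 2*s^2 + 3*s + 3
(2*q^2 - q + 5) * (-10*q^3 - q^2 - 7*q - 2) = -20*q^5 + 8*q^4 - 63*q^3 - 2*q^2 - 33*q - 10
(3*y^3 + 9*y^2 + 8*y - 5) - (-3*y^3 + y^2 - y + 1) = 6*y^3 + 8*y^2 + 9*y - 6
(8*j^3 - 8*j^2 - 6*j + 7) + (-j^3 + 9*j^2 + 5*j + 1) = 7*j^3 + j^2 - j + 8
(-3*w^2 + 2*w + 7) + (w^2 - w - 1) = -2*w^2 + w + 6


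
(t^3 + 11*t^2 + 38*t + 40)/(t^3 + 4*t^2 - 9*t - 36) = (t^2 + 7*t + 10)/(t^2 - 9)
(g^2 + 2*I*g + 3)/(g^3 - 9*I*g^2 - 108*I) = (g - I)/(g^2 - 12*I*g - 36)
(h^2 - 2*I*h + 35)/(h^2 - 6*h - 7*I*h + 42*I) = (h + 5*I)/(h - 6)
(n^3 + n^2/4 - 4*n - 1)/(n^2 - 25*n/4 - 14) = (-4*n^3 - n^2 + 16*n + 4)/(-4*n^2 + 25*n + 56)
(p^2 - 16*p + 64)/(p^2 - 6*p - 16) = (p - 8)/(p + 2)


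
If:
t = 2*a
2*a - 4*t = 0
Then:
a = 0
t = 0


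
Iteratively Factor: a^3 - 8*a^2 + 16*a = (a)*(a^2 - 8*a + 16) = a*(a - 4)*(a - 4)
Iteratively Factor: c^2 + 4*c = (c)*(c + 4)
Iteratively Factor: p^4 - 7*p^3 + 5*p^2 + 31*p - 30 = (p - 5)*(p^3 - 2*p^2 - 5*p + 6) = (p - 5)*(p - 1)*(p^2 - p - 6) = (p - 5)*(p - 1)*(p + 2)*(p - 3)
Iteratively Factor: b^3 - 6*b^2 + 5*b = (b - 1)*(b^2 - 5*b) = b*(b - 1)*(b - 5)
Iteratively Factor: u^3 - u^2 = (u)*(u^2 - u) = u^2*(u - 1)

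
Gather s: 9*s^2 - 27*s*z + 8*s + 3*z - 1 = 9*s^2 + s*(8 - 27*z) + 3*z - 1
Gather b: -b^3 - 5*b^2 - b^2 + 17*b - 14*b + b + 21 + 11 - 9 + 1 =-b^3 - 6*b^2 + 4*b + 24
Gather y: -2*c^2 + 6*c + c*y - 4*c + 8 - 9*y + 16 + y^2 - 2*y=-2*c^2 + 2*c + y^2 + y*(c - 11) + 24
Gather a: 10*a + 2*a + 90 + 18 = 12*a + 108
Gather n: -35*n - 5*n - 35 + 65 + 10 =40 - 40*n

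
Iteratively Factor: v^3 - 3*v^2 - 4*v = (v + 1)*(v^2 - 4*v) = v*(v + 1)*(v - 4)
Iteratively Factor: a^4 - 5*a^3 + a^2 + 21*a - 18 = (a - 3)*(a^3 - 2*a^2 - 5*a + 6) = (a - 3)*(a - 1)*(a^2 - a - 6) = (a - 3)^2*(a - 1)*(a + 2)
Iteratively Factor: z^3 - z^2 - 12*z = (z - 4)*(z^2 + 3*z) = z*(z - 4)*(z + 3)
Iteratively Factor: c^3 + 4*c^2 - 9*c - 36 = (c - 3)*(c^2 + 7*c + 12) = (c - 3)*(c + 3)*(c + 4)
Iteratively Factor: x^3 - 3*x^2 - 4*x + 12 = (x - 3)*(x^2 - 4) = (x - 3)*(x + 2)*(x - 2)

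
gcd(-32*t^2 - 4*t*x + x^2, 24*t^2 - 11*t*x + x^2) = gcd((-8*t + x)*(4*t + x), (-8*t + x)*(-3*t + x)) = -8*t + x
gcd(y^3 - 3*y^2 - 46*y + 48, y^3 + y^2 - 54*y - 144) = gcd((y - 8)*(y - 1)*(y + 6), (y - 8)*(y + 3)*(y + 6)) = y^2 - 2*y - 48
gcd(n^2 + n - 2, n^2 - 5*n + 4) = n - 1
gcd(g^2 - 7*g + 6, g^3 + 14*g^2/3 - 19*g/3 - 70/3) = 1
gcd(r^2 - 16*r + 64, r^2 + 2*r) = 1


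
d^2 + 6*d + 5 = (d + 1)*(d + 5)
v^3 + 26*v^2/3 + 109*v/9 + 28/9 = (v + 1/3)*(v + 4/3)*(v + 7)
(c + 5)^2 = c^2 + 10*c + 25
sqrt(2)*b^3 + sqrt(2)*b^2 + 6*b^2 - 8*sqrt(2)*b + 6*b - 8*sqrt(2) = (b - sqrt(2))*(b + 4*sqrt(2))*(sqrt(2)*b + sqrt(2))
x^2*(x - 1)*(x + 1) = x^4 - x^2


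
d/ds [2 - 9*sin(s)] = -9*cos(s)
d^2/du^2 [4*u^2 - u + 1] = 8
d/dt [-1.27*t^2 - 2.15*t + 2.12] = -2.54*t - 2.15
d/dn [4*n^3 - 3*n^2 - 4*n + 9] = 12*n^2 - 6*n - 4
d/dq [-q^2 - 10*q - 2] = -2*q - 10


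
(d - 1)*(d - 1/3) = d^2 - 4*d/3 + 1/3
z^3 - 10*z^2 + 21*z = z*(z - 7)*(z - 3)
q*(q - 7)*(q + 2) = q^3 - 5*q^2 - 14*q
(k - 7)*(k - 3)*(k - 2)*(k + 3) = k^4 - 9*k^3 + 5*k^2 + 81*k - 126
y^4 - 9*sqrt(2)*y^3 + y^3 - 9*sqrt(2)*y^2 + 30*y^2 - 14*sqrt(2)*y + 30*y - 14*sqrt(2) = (y + 1)*(y - 7*sqrt(2))*(y - sqrt(2))^2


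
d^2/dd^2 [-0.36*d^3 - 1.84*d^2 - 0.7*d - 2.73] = -2.16*d - 3.68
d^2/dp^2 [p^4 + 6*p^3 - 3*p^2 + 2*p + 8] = 12*p^2 + 36*p - 6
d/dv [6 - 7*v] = -7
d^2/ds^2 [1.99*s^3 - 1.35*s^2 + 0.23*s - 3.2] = 11.94*s - 2.7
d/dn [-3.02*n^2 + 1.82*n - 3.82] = 1.82 - 6.04*n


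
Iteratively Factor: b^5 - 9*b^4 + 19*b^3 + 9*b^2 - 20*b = (b)*(b^4 - 9*b^3 + 19*b^2 + 9*b - 20) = b*(b - 1)*(b^3 - 8*b^2 + 11*b + 20) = b*(b - 5)*(b - 1)*(b^2 - 3*b - 4) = b*(b - 5)*(b - 1)*(b + 1)*(b - 4)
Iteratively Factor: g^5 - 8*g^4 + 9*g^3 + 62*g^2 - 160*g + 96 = (g - 4)*(g^4 - 4*g^3 - 7*g^2 + 34*g - 24) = (g - 4)*(g - 2)*(g^3 - 2*g^2 - 11*g + 12) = (g - 4)*(g - 2)*(g - 1)*(g^2 - g - 12) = (g - 4)*(g - 2)*(g - 1)*(g + 3)*(g - 4)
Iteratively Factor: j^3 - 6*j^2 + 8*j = (j - 4)*(j^2 - 2*j) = j*(j - 4)*(j - 2)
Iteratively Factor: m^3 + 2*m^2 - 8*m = (m)*(m^2 + 2*m - 8) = m*(m - 2)*(m + 4)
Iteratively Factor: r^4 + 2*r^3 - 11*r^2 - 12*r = (r - 3)*(r^3 + 5*r^2 + 4*r) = (r - 3)*(r + 4)*(r^2 + r) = (r - 3)*(r + 1)*(r + 4)*(r)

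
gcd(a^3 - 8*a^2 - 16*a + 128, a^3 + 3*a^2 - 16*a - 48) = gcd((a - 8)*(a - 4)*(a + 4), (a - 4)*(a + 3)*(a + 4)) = a^2 - 16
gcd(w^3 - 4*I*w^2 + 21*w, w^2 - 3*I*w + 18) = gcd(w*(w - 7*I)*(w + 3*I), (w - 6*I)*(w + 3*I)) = w + 3*I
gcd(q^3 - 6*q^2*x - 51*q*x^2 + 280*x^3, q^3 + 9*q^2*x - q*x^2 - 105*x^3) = q + 7*x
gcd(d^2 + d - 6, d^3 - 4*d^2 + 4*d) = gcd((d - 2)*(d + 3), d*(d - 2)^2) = d - 2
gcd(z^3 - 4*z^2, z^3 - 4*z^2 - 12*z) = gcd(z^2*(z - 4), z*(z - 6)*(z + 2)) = z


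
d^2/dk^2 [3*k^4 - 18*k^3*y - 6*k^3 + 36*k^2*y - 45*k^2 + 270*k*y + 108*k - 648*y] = 36*k^2 - 108*k*y - 36*k + 72*y - 90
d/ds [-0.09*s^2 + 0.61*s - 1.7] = 0.61 - 0.18*s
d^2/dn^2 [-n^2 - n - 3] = -2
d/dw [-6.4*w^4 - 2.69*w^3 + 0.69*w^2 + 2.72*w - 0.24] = -25.6*w^3 - 8.07*w^2 + 1.38*w + 2.72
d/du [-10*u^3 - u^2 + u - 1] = -30*u^2 - 2*u + 1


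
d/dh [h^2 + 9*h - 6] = 2*h + 9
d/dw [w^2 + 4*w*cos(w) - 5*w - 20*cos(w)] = -4*w*sin(w) + 2*w + 20*sin(w) + 4*cos(w) - 5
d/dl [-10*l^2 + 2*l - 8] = 2 - 20*l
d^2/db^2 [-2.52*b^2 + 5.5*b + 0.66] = -5.04000000000000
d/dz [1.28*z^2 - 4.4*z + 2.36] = 2.56*z - 4.4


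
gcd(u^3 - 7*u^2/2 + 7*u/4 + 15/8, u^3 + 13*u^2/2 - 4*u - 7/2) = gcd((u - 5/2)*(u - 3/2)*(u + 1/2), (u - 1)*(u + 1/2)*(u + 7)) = u + 1/2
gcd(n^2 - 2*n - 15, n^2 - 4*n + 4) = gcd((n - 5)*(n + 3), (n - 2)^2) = 1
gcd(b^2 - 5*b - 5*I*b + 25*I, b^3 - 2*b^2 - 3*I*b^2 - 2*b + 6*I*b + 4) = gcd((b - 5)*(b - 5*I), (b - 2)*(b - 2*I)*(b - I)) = 1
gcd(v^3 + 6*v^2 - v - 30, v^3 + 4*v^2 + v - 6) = v + 3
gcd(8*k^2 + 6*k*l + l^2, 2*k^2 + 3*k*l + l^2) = 2*k + l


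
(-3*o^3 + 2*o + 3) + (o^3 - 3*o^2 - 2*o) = -2*o^3 - 3*o^2 + 3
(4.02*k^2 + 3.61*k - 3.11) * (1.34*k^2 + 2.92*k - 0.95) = 5.3868*k^4 + 16.5758*k^3 + 2.5548*k^2 - 12.5107*k + 2.9545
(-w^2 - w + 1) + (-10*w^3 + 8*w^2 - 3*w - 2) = -10*w^3 + 7*w^2 - 4*w - 1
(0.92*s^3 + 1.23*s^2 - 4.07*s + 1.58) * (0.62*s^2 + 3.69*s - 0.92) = 0.5704*s^5 + 4.1574*s^4 + 1.1689*s^3 - 15.1703*s^2 + 9.5746*s - 1.4536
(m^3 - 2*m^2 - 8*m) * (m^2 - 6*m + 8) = m^5 - 8*m^4 + 12*m^3 + 32*m^2 - 64*m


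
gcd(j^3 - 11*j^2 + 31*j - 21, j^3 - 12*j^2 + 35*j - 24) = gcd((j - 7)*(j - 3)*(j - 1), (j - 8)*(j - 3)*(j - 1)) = j^2 - 4*j + 3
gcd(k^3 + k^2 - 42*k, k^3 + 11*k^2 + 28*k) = k^2 + 7*k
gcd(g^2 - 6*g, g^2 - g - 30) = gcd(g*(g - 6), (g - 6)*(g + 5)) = g - 6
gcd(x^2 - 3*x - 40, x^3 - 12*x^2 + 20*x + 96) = x - 8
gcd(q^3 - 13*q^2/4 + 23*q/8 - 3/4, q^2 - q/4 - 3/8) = q - 3/4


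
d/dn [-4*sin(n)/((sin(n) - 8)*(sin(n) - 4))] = 4*(sin(n)^2 - 32)*cos(n)/((sin(n) - 8)^2*(sin(n) - 4)^2)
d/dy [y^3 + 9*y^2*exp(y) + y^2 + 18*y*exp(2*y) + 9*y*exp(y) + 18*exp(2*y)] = 9*y^2*exp(y) + 3*y^2 + 36*y*exp(2*y) + 27*y*exp(y) + 2*y + 54*exp(2*y) + 9*exp(y)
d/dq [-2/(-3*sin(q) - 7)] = -6*cos(q)/(3*sin(q) + 7)^2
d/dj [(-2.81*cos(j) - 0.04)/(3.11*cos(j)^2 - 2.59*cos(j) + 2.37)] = (-8.7391*cos(j)^2 - 0.2488*cos(j) + 6.7633)*sin(j)/(9.6721*cos(j)^4 - 16.1098*cos(j)^3 + 21.4495*cos(j)^2 - 12.2766*cos(j) + 5.6169)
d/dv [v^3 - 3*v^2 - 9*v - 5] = 3*v^2 - 6*v - 9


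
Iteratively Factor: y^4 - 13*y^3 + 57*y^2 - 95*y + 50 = (y - 2)*(y^3 - 11*y^2 + 35*y - 25) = (y - 5)*(y - 2)*(y^2 - 6*y + 5) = (y - 5)^2*(y - 2)*(y - 1)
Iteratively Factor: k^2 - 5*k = (k)*(k - 5)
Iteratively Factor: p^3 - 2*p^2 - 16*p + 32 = (p - 4)*(p^2 + 2*p - 8) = (p - 4)*(p + 4)*(p - 2)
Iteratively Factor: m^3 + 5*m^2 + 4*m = (m + 4)*(m^2 + m) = (m + 1)*(m + 4)*(m)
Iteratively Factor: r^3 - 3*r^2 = (r - 3)*(r^2) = r*(r - 3)*(r)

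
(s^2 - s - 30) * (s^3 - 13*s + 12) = s^5 - s^4 - 43*s^3 + 25*s^2 + 378*s - 360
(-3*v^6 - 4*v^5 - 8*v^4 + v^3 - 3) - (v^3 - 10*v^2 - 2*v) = -3*v^6 - 4*v^5 - 8*v^4 + 10*v^2 + 2*v - 3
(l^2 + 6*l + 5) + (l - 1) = l^2 + 7*l + 4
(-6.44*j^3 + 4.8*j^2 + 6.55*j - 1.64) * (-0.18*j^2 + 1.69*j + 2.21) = 1.1592*j^5 - 11.7476*j^4 - 7.2994*j^3 + 21.9727*j^2 + 11.7039*j - 3.6244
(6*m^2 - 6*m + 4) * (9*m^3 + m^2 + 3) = 54*m^5 - 48*m^4 + 30*m^3 + 22*m^2 - 18*m + 12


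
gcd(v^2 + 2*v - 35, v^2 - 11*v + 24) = 1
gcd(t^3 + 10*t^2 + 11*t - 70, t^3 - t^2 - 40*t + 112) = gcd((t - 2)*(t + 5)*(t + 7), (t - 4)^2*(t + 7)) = t + 7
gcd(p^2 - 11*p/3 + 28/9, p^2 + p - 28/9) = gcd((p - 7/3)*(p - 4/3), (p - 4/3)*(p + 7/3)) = p - 4/3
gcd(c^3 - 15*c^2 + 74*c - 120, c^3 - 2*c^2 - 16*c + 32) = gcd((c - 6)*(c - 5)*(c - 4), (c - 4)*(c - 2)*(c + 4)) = c - 4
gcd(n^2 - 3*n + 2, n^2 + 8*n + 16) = 1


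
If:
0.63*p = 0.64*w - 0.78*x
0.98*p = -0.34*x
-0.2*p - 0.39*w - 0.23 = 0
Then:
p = 0.29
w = -0.74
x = -0.84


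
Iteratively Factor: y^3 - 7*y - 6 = (y + 2)*(y^2 - 2*y - 3) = (y + 1)*(y + 2)*(y - 3)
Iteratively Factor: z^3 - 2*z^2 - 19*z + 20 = (z + 4)*(z^2 - 6*z + 5) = (z - 1)*(z + 4)*(z - 5)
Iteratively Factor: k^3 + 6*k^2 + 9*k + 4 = (k + 1)*(k^2 + 5*k + 4) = (k + 1)*(k + 4)*(k + 1)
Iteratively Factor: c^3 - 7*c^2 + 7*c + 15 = (c - 3)*(c^2 - 4*c - 5) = (c - 5)*(c - 3)*(c + 1)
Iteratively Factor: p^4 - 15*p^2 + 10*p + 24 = (p + 1)*(p^3 - p^2 - 14*p + 24) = (p - 2)*(p + 1)*(p^2 + p - 12) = (p - 3)*(p - 2)*(p + 1)*(p + 4)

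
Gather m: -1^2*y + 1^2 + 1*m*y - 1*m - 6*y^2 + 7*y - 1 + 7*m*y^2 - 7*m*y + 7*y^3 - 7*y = m*(7*y^2 - 6*y - 1) + 7*y^3 - 6*y^2 - y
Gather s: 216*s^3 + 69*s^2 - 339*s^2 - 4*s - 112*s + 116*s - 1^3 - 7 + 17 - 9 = 216*s^3 - 270*s^2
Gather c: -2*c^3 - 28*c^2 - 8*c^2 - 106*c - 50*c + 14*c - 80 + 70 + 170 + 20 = -2*c^3 - 36*c^2 - 142*c + 180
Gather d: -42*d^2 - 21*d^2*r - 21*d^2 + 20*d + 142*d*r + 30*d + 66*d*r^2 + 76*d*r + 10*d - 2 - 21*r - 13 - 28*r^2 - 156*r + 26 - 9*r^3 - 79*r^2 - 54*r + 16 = d^2*(-21*r - 63) + d*(66*r^2 + 218*r + 60) - 9*r^3 - 107*r^2 - 231*r + 27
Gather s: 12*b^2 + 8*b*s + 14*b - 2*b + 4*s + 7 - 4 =12*b^2 + 12*b + s*(8*b + 4) + 3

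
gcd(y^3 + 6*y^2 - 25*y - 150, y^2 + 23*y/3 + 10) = y + 6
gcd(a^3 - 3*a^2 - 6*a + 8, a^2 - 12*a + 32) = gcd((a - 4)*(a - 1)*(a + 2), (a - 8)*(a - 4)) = a - 4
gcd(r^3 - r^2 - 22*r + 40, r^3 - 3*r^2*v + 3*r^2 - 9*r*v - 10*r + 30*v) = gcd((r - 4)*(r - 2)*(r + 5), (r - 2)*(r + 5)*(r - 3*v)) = r^2 + 3*r - 10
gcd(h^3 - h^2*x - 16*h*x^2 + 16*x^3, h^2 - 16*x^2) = -h^2 + 16*x^2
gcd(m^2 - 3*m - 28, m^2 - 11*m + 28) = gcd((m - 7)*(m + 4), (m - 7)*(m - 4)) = m - 7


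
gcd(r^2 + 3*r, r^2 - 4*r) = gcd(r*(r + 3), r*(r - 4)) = r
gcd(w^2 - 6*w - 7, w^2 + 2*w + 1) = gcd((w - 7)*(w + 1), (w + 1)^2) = w + 1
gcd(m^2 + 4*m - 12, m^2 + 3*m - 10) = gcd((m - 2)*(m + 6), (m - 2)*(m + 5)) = m - 2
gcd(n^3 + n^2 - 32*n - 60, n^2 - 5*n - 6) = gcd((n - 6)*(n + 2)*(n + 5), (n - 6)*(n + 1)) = n - 6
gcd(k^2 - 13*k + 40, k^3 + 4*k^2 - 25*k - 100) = k - 5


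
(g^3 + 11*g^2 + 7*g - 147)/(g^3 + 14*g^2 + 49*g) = (g - 3)/g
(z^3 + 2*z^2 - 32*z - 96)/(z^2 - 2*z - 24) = z + 4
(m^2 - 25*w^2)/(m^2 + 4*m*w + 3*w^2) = (m^2 - 25*w^2)/(m^2 + 4*m*w + 3*w^2)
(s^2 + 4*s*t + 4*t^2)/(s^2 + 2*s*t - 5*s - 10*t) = (s + 2*t)/(s - 5)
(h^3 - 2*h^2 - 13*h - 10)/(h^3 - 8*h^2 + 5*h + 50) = (h + 1)/(h - 5)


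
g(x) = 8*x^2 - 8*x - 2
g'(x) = 16*x - 8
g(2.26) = 20.78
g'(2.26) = 28.16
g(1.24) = 0.38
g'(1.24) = 11.84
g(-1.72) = 35.43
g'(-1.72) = -35.52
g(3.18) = 53.46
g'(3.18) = 42.88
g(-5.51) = 284.96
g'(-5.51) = -96.16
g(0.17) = -3.13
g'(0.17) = -5.28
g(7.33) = 369.19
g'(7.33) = 109.28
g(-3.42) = 118.93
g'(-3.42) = -62.72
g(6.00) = 238.00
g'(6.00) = 88.00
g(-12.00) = 1246.00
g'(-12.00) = -200.00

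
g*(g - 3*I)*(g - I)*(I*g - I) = I*g^4 + 4*g^3 - I*g^3 - 4*g^2 - 3*I*g^2 + 3*I*g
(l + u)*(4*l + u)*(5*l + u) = 20*l^3 + 29*l^2*u + 10*l*u^2 + u^3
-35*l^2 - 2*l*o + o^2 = (-7*l + o)*(5*l + o)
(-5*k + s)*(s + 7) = -5*k*s - 35*k + s^2 + 7*s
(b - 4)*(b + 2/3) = b^2 - 10*b/3 - 8/3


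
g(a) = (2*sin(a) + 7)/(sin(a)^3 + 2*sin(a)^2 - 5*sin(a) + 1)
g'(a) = (2*sin(a) + 7)*(-3*sin(a)^2*cos(a) - 4*sin(a)*cos(a) + 5*cos(a))/(sin(a)^3 + 2*sin(a)^2 - 5*sin(a) + 1)^2 + 2*cos(a)/(sin(a)^3 + 2*sin(a)^2 - 5*sin(a) + 1)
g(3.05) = 12.82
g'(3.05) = -108.62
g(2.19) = -7.16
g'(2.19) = 1.81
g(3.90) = 1.11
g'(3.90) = -1.30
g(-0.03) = 6.03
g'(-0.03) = 28.50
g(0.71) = -7.33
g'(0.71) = 4.15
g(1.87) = -8.26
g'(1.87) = 4.07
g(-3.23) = 12.48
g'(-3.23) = -103.49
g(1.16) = -7.80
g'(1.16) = -3.98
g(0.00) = 7.00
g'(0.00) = 37.00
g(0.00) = 7.00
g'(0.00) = 37.00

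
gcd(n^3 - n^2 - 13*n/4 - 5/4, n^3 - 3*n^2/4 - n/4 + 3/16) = n + 1/2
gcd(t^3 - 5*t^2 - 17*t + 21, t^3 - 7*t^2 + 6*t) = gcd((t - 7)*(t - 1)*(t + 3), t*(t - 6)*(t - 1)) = t - 1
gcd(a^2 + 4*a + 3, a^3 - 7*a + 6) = a + 3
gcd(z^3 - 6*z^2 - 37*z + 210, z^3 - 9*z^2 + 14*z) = z - 7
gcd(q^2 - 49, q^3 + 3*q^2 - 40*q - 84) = q + 7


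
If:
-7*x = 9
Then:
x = -9/7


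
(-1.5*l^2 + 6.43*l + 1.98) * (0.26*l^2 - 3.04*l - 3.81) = -0.39*l^4 + 6.2318*l^3 - 13.3174*l^2 - 30.5175*l - 7.5438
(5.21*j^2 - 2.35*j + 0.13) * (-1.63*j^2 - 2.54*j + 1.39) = -8.4923*j^4 - 9.4029*j^3 + 12.999*j^2 - 3.5967*j + 0.1807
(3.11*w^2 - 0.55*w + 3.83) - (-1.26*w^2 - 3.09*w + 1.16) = 4.37*w^2 + 2.54*w + 2.67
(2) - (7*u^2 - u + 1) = -7*u^2 + u + 1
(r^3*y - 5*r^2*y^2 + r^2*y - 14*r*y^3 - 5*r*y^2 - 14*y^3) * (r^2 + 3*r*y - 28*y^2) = r^5*y - 2*r^4*y^2 + r^4*y - 57*r^3*y^3 - 2*r^3*y^2 + 98*r^2*y^4 - 57*r^2*y^3 + 392*r*y^5 + 98*r*y^4 + 392*y^5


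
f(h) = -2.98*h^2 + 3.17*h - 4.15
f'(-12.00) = 74.69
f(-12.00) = -471.31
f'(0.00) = 3.17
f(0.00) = -4.15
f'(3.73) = -19.06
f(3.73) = -33.79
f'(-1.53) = 12.29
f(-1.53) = -15.98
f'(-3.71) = 25.28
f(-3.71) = -56.93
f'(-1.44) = 11.75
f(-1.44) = -14.89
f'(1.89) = -8.09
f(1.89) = -8.80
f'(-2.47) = 17.89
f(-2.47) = -30.16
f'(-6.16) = 39.88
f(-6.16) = -136.76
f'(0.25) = 1.68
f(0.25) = -3.54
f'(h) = 3.17 - 5.96*h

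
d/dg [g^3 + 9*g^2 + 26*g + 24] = 3*g^2 + 18*g + 26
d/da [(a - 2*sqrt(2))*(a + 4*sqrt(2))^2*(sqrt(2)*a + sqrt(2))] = 4*sqrt(2)*a^3 + 3*sqrt(2)*a^2 + 36*a^2 + 24*a - 128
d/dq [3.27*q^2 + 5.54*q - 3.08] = 6.54*q + 5.54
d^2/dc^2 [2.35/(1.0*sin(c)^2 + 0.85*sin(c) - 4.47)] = (-9.4*sin(c)^4 - 5.9925*sin(c)^3 - 29.615875*sin(c)^2 + 3.056175*sin(c) + 24.40475)/(1.0*sin(c)^2 + 0.85*sin(c) - 4.47)^3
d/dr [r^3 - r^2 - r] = 3*r^2 - 2*r - 1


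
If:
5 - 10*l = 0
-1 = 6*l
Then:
No Solution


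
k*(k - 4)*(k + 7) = k^3 + 3*k^2 - 28*k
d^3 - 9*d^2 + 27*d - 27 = (d - 3)^3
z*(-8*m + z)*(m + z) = -8*m^2*z - 7*m*z^2 + z^3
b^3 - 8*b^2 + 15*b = b*(b - 5)*(b - 3)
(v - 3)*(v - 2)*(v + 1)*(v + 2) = v^4 - 2*v^3 - 7*v^2 + 8*v + 12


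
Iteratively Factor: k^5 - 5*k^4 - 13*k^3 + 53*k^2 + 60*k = (k - 5)*(k^4 - 13*k^2 - 12*k) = k*(k - 5)*(k^3 - 13*k - 12) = k*(k - 5)*(k + 1)*(k^2 - k - 12) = k*(k - 5)*(k - 4)*(k + 1)*(k + 3)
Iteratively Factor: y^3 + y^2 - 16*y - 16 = (y + 4)*(y^2 - 3*y - 4) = (y + 1)*(y + 4)*(y - 4)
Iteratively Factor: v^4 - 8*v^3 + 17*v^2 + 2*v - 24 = (v + 1)*(v^3 - 9*v^2 + 26*v - 24) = (v - 4)*(v + 1)*(v^2 - 5*v + 6) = (v - 4)*(v - 3)*(v + 1)*(v - 2)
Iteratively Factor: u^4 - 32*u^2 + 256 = (u - 4)*(u^3 + 4*u^2 - 16*u - 64) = (u - 4)*(u + 4)*(u^2 - 16) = (u - 4)*(u + 4)^2*(u - 4)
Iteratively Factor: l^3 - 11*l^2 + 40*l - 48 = (l - 4)*(l^2 - 7*l + 12) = (l - 4)^2*(l - 3)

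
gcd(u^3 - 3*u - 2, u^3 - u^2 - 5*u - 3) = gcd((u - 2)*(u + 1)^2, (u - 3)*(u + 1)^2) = u^2 + 2*u + 1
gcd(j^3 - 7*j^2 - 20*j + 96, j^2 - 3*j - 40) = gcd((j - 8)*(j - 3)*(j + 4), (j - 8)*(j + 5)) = j - 8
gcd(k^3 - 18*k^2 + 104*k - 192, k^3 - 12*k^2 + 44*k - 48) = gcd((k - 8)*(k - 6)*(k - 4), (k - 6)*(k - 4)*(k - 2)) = k^2 - 10*k + 24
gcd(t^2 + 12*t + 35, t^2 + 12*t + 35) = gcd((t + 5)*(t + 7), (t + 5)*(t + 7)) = t^2 + 12*t + 35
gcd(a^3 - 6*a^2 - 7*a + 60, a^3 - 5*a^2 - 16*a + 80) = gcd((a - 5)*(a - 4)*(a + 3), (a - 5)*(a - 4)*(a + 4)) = a^2 - 9*a + 20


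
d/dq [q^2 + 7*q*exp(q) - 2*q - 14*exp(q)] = 7*q*exp(q) + 2*q - 7*exp(q) - 2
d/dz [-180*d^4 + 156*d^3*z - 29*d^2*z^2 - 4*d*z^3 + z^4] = 156*d^3 - 58*d^2*z - 12*d*z^2 + 4*z^3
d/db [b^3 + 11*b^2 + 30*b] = 3*b^2 + 22*b + 30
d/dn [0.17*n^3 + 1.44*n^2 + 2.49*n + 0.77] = 0.51*n^2 + 2.88*n + 2.49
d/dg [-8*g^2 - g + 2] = -16*g - 1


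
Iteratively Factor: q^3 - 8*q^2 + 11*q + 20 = (q - 5)*(q^2 - 3*q - 4) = (q - 5)*(q - 4)*(q + 1)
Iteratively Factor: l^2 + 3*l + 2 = (l + 2)*(l + 1)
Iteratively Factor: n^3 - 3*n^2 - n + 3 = (n - 3)*(n^2 - 1) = (n - 3)*(n - 1)*(n + 1)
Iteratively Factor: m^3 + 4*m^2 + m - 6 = (m - 1)*(m^2 + 5*m + 6) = (m - 1)*(m + 3)*(m + 2)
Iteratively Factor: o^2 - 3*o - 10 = (o + 2)*(o - 5)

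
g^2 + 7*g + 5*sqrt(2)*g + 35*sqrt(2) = (g + 7)*(g + 5*sqrt(2))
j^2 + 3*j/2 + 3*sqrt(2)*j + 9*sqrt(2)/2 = (j + 3/2)*(j + 3*sqrt(2))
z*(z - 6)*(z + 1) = z^3 - 5*z^2 - 6*z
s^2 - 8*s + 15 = (s - 5)*(s - 3)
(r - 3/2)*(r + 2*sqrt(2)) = r^2 - 3*r/2 + 2*sqrt(2)*r - 3*sqrt(2)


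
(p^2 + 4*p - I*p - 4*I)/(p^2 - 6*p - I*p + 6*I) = (p + 4)/(p - 6)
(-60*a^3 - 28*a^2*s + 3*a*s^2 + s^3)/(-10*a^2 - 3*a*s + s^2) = 6*a + s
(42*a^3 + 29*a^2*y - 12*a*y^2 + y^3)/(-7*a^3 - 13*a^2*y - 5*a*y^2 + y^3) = (-6*a + y)/(a + y)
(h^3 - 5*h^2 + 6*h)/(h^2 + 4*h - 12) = h*(h - 3)/(h + 6)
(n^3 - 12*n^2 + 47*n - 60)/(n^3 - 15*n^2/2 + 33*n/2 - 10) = 2*(n^2 - 8*n + 15)/(2*n^2 - 7*n + 5)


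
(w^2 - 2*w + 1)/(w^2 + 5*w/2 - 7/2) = 2*(w - 1)/(2*w + 7)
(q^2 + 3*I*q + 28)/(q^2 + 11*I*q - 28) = (q - 4*I)/(q + 4*I)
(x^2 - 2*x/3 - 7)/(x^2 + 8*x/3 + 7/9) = 3*(x - 3)/(3*x + 1)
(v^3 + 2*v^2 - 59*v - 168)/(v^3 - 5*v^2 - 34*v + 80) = (v^2 + 10*v + 21)/(v^2 + 3*v - 10)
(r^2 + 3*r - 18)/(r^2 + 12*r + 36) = (r - 3)/(r + 6)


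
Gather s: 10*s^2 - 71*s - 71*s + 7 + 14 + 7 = 10*s^2 - 142*s + 28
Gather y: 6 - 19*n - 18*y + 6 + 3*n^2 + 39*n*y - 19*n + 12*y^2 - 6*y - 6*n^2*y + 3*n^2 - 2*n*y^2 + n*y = 6*n^2 - 38*n + y^2*(12 - 2*n) + y*(-6*n^2 + 40*n - 24) + 12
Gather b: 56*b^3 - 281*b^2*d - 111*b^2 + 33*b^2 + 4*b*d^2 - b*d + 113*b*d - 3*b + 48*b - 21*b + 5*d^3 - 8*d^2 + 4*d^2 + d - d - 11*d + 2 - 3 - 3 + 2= 56*b^3 + b^2*(-281*d - 78) + b*(4*d^2 + 112*d + 24) + 5*d^3 - 4*d^2 - 11*d - 2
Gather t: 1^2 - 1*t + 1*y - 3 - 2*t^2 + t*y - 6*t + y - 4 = -2*t^2 + t*(y - 7) + 2*y - 6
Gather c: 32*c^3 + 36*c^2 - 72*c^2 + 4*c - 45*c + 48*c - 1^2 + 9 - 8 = 32*c^3 - 36*c^2 + 7*c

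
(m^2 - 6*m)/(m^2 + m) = (m - 6)/(m + 1)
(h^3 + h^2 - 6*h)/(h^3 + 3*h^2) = (h - 2)/h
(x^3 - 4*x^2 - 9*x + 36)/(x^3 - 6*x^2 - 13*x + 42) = (x^2 - 7*x + 12)/(x^2 - 9*x + 14)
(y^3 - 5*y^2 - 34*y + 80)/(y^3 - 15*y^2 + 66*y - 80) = (y + 5)/(y - 5)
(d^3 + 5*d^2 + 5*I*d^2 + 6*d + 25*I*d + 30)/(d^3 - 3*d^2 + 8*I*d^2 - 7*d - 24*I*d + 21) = (d^3 + 5*d^2*(1 + I) + d*(6 + 25*I) + 30)/(d^3 + d^2*(-3 + 8*I) - d*(7 + 24*I) + 21)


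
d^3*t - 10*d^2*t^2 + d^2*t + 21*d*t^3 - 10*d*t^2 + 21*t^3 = (d - 7*t)*(d - 3*t)*(d*t + t)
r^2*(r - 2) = r^3 - 2*r^2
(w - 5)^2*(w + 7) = w^3 - 3*w^2 - 45*w + 175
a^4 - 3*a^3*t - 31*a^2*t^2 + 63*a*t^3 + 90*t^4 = (a - 6*t)*(a - 3*t)*(a + t)*(a + 5*t)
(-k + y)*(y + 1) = -k*y - k + y^2 + y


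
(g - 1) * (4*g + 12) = 4*g^2 + 8*g - 12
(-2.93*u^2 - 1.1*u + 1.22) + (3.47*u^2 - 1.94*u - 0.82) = 0.54*u^2 - 3.04*u + 0.4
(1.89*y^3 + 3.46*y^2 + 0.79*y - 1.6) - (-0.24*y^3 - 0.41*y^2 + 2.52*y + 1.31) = 2.13*y^3 + 3.87*y^2 - 1.73*y - 2.91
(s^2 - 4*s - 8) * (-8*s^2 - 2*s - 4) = -8*s^4 + 30*s^3 + 68*s^2 + 32*s + 32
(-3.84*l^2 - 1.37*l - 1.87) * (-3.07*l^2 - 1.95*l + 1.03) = 11.7888*l^4 + 11.6939*l^3 + 4.4572*l^2 + 2.2354*l - 1.9261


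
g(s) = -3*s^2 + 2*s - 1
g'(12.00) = -70.00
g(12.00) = -409.00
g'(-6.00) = 38.00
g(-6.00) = -121.00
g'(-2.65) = 17.90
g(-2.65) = -27.37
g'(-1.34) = 10.04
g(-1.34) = -9.07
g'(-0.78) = 6.68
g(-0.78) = -4.39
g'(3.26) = -17.56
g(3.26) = -26.36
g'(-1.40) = 10.40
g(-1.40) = -9.68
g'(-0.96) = 7.76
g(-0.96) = -5.68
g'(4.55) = -25.30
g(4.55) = -54.01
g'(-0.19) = 3.14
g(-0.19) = -1.49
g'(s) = 2 - 6*s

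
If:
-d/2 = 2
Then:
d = -4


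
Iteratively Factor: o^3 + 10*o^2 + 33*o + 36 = (o + 4)*(o^2 + 6*o + 9) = (o + 3)*(o + 4)*(o + 3)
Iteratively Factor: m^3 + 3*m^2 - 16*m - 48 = (m + 4)*(m^2 - m - 12) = (m + 3)*(m + 4)*(m - 4)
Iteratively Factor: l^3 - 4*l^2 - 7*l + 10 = (l - 5)*(l^2 + l - 2) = (l - 5)*(l + 2)*(l - 1)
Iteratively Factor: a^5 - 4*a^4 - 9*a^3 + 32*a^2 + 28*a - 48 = (a + 2)*(a^4 - 6*a^3 + 3*a^2 + 26*a - 24) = (a + 2)^2*(a^3 - 8*a^2 + 19*a - 12) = (a - 1)*(a + 2)^2*(a^2 - 7*a + 12) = (a - 4)*(a - 1)*(a + 2)^2*(a - 3)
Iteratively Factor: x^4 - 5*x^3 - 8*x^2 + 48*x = (x + 3)*(x^3 - 8*x^2 + 16*x) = x*(x + 3)*(x^2 - 8*x + 16) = x*(x - 4)*(x + 3)*(x - 4)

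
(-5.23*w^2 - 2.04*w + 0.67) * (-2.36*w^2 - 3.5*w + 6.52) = 12.3428*w^4 + 23.1194*w^3 - 28.5408*w^2 - 15.6458*w + 4.3684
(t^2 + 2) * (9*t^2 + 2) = 9*t^4 + 20*t^2 + 4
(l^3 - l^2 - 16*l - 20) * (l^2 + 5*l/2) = l^5 + 3*l^4/2 - 37*l^3/2 - 60*l^2 - 50*l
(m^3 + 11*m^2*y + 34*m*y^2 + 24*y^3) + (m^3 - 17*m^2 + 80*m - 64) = 2*m^3 + 11*m^2*y - 17*m^2 + 34*m*y^2 + 80*m + 24*y^3 - 64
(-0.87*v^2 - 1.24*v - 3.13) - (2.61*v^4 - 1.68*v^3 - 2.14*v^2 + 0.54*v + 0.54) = -2.61*v^4 + 1.68*v^3 + 1.27*v^2 - 1.78*v - 3.67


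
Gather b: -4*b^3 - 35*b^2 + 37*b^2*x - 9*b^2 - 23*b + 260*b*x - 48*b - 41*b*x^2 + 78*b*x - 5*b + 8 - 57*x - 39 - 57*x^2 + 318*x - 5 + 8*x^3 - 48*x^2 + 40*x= -4*b^3 + b^2*(37*x - 44) + b*(-41*x^2 + 338*x - 76) + 8*x^3 - 105*x^2 + 301*x - 36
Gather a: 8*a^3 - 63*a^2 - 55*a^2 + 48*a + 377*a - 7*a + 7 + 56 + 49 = 8*a^3 - 118*a^2 + 418*a + 112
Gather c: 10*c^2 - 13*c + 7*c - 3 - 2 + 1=10*c^2 - 6*c - 4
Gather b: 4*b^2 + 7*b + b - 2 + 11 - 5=4*b^2 + 8*b + 4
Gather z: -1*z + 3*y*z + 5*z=z*(3*y + 4)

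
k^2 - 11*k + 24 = (k - 8)*(k - 3)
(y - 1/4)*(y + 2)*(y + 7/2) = y^3 + 21*y^2/4 + 45*y/8 - 7/4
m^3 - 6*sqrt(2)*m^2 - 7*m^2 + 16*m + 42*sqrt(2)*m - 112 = (m - 7)*(m - 4*sqrt(2))*(m - 2*sqrt(2))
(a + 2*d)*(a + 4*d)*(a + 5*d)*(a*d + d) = a^4*d + 11*a^3*d^2 + a^3*d + 38*a^2*d^3 + 11*a^2*d^2 + 40*a*d^4 + 38*a*d^3 + 40*d^4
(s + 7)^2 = s^2 + 14*s + 49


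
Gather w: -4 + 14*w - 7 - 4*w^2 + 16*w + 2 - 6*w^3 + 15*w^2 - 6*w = -6*w^3 + 11*w^2 + 24*w - 9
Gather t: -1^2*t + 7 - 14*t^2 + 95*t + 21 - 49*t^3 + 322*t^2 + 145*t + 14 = -49*t^3 + 308*t^2 + 239*t + 42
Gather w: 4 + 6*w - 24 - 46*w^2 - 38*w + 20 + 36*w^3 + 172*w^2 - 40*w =36*w^3 + 126*w^2 - 72*w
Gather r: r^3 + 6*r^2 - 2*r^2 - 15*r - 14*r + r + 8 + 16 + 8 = r^3 + 4*r^2 - 28*r + 32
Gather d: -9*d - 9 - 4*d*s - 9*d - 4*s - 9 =d*(-4*s - 18) - 4*s - 18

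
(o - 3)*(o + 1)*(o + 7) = o^3 + 5*o^2 - 17*o - 21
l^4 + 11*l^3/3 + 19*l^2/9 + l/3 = l*(l + 1/3)^2*(l + 3)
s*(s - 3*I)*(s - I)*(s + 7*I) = s^4 + 3*I*s^3 + 25*s^2 - 21*I*s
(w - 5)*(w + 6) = w^2 + w - 30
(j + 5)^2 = j^2 + 10*j + 25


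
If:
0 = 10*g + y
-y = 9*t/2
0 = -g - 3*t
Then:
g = 0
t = 0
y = 0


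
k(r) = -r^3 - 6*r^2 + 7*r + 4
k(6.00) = -386.00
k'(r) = -3*r^2 - 12*r + 7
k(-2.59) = -37.00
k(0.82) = 5.15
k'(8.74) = -327.04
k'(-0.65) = 13.53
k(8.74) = -1060.77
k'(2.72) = -47.84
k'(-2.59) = 17.96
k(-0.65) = -2.81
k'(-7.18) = -61.50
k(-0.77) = -4.49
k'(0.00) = 7.00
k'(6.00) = -173.00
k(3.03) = -57.69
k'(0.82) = -4.86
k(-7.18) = 14.57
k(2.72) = -41.47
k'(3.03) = -56.90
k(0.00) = 4.00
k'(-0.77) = 14.46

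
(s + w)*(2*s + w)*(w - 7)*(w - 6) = 2*s^2*w^2 - 26*s^2*w + 84*s^2 + 3*s*w^3 - 39*s*w^2 + 126*s*w + w^4 - 13*w^3 + 42*w^2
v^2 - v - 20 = (v - 5)*(v + 4)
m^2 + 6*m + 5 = (m + 1)*(m + 5)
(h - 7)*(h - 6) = h^2 - 13*h + 42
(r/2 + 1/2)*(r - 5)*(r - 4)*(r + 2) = r^4/2 - 3*r^3 - 5*r^2/2 + 21*r + 20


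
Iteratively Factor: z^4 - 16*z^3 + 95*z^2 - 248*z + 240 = (z - 5)*(z^3 - 11*z^2 + 40*z - 48) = (z - 5)*(z - 3)*(z^2 - 8*z + 16) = (z - 5)*(z - 4)*(z - 3)*(z - 4)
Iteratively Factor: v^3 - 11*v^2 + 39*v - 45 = (v - 3)*(v^2 - 8*v + 15) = (v - 5)*(v - 3)*(v - 3)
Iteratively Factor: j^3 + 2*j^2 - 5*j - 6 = (j + 3)*(j^2 - j - 2) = (j - 2)*(j + 3)*(j + 1)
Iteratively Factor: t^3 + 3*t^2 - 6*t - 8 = (t + 1)*(t^2 + 2*t - 8) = (t - 2)*(t + 1)*(t + 4)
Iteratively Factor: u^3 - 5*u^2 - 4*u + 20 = (u - 5)*(u^2 - 4) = (u - 5)*(u + 2)*(u - 2)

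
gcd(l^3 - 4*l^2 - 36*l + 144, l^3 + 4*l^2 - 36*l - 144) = l^2 - 36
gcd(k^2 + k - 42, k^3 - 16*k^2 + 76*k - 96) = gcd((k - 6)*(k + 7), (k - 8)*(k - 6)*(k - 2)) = k - 6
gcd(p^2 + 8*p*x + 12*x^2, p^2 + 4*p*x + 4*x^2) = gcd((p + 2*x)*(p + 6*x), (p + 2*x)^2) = p + 2*x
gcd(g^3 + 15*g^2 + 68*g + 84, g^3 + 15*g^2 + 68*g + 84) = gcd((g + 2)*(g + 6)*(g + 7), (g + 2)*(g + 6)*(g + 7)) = g^3 + 15*g^2 + 68*g + 84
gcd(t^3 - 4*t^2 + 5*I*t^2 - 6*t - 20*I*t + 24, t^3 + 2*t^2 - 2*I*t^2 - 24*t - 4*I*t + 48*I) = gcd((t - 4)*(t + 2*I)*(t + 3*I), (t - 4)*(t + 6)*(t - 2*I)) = t - 4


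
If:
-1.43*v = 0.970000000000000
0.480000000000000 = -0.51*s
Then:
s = -0.94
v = -0.68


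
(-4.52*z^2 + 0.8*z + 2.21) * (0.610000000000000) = -2.7572*z^2 + 0.488*z + 1.3481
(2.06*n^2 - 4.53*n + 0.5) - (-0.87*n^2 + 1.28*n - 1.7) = 2.93*n^2 - 5.81*n + 2.2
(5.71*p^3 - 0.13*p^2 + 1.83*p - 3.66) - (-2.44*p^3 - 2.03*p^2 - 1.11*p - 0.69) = 8.15*p^3 + 1.9*p^2 + 2.94*p - 2.97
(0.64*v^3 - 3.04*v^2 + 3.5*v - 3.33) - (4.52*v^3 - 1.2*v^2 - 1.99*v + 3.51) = -3.88*v^3 - 1.84*v^2 + 5.49*v - 6.84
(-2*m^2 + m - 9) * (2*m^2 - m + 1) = -4*m^4 + 4*m^3 - 21*m^2 + 10*m - 9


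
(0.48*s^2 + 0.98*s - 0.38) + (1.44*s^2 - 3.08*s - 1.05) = 1.92*s^2 - 2.1*s - 1.43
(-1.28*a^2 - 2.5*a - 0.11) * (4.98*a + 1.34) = -6.3744*a^3 - 14.1652*a^2 - 3.8978*a - 0.1474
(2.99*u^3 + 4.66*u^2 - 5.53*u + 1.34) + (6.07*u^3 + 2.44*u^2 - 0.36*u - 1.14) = 9.06*u^3 + 7.1*u^2 - 5.89*u + 0.2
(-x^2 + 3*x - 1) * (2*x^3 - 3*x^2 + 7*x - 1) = -2*x^5 + 9*x^4 - 18*x^3 + 25*x^2 - 10*x + 1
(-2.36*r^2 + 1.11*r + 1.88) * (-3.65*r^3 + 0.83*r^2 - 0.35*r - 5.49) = 8.614*r^5 - 6.0103*r^4 - 5.1147*r^3 + 14.1283*r^2 - 6.7519*r - 10.3212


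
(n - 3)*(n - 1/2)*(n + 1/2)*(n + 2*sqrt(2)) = n^4 - 3*n^3 + 2*sqrt(2)*n^3 - 6*sqrt(2)*n^2 - n^2/4 - sqrt(2)*n/2 + 3*n/4 + 3*sqrt(2)/2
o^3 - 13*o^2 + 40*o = o*(o - 8)*(o - 5)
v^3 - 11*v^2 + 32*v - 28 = (v - 7)*(v - 2)^2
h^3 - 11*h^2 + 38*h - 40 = (h - 5)*(h - 4)*(h - 2)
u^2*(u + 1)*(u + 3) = u^4 + 4*u^3 + 3*u^2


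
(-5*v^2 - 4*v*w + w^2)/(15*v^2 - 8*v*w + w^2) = (-v - w)/(3*v - w)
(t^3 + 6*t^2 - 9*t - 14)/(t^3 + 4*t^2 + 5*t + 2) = (t^2 + 5*t - 14)/(t^2 + 3*t + 2)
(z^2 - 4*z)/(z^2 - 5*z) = (z - 4)/(z - 5)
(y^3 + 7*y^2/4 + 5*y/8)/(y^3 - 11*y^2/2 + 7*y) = (8*y^2 + 14*y + 5)/(4*(2*y^2 - 11*y + 14))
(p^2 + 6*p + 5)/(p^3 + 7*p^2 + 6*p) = (p + 5)/(p*(p + 6))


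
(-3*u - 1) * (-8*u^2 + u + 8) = 24*u^3 + 5*u^2 - 25*u - 8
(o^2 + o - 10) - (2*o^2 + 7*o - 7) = -o^2 - 6*o - 3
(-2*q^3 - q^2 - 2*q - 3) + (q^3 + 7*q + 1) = -q^3 - q^2 + 5*q - 2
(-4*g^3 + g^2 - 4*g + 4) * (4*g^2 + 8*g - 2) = -16*g^5 - 28*g^4 - 18*g^2 + 40*g - 8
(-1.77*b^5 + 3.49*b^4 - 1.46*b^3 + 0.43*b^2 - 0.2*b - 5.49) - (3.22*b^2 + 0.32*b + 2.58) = -1.77*b^5 + 3.49*b^4 - 1.46*b^3 - 2.79*b^2 - 0.52*b - 8.07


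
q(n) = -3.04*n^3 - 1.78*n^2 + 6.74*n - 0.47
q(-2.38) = 14.39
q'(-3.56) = -96.17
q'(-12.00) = -1263.82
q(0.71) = 2.33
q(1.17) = 0.11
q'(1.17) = -9.91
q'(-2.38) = -36.45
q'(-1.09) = -0.22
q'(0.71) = -0.38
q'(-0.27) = 7.04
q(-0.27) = -2.36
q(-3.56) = 90.14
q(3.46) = -124.38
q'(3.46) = -114.76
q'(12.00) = -1349.26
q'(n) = -9.12*n^2 - 3.56*n + 6.74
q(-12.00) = 4915.45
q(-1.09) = -5.99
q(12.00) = -5429.03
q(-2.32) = 12.27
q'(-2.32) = -34.09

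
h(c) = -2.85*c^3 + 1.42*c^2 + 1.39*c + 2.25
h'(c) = -8.55*c^2 + 2.84*c + 1.39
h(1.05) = 1.98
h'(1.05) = -5.05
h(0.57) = 2.98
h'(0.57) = 0.23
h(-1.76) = 19.74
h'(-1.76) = -30.09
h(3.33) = -82.61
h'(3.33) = -83.96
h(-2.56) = 55.81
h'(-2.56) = -61.91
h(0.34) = 2.77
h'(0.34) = 1.37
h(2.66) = -37.65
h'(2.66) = -51.55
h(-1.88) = 23.59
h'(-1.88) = -34.17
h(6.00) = -553.89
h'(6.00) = -289.37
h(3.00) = -57.75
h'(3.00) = -67.04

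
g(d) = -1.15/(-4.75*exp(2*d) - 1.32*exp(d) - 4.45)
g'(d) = -1.15*(9.5*exp(2*d) + 1.32*exp(d))/(-4.75*exp(2*d) - 1.32*exp(d) - 4.45)^2 = (-10.925*exp(d) - 1.518)*exp(d)/(4.75*exp(2*d) + 1.32*exp(d) + 4.45)^2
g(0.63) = 0.05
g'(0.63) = -0.07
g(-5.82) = 0.26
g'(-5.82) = -0.00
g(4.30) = 0.00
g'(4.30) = -0.00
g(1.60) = 0.01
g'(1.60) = -0.02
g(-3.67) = 0.26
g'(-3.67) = -0.00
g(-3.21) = 0.25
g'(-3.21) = -0.00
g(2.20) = 0.00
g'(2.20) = -0.01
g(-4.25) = 0.26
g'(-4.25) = -0.00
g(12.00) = 0.00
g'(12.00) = 0.00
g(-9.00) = 0.26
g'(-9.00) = 0.00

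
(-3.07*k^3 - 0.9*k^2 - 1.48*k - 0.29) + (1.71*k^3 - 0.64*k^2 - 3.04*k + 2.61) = -1.36*k^3 - 1.54*k^2 - 4.52*k + 2.32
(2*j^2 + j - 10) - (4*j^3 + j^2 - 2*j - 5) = -4*j^3 + j^2 + 3*j - 5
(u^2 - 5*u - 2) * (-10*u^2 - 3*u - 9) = -10*u^4 + 47*u^3 + 26*u^2 + 51*u + 18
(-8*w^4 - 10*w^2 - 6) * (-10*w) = 80*w^5 + 100*w^3 + 60*w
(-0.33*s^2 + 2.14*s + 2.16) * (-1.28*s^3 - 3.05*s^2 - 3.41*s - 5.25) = 0.4224*s^5 - 1.7327*s^4 - 8.1665*s^3 - 12.1529*s^2 - 18.6006*s - 11.34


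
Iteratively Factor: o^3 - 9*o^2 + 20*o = (o - 5)*(o^2 - 4*o) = o*(o - 5)*(o - 4)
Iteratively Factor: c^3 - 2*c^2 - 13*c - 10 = (c - 5)*(c^2 + 3*c + 2) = (c - 5)*(c + 2)*(c + 1)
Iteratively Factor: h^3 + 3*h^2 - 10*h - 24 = (h + 2)*(h^2 + h - 12) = (h + 2)*(h + 4)*(h - 3)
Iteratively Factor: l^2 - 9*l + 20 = (l - 4)*(l - 5)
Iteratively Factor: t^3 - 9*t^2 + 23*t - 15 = (t - 5)*(t^2 - 4*t + 3) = (t - 5)*(t - 1)*(t - 3)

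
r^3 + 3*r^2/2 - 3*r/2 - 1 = (r - 1)*(r + 1/2)*(r + 2)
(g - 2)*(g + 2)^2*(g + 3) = g^4 + 5*g^3 + 2*g^2 - 20*g - 24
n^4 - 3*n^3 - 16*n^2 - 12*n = n*(n - 6)*(n + 1)*(n + 2)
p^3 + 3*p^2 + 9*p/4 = p*(p + 3/2)^2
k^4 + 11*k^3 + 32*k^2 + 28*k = k*(k + 2)^2*(k + 7)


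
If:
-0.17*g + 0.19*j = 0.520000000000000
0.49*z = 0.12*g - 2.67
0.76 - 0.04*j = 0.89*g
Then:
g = 0.70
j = 3.37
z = -5.28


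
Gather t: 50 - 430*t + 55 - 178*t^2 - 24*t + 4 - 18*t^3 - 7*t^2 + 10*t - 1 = -18*t^3 - 185*t^2 - 444*t + 108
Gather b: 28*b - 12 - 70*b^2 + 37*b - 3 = -70*b^2 + 65*b - 15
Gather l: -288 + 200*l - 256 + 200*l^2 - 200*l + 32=200*l^2 - 512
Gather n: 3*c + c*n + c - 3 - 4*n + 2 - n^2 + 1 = 4*c - n^2 + n*(c - 4)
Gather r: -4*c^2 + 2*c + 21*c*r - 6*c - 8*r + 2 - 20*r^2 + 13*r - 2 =-4*c^2 - 4*c - 20*r^2 + r*(21*c + 5)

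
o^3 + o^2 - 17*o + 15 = (o - 3)*(o - 1)*(o + 5)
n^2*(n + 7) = n^3 + 7*n^2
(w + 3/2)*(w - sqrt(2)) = w^2 - sqrt(2)*w + 3*w/2 - 3*sqrt(2)/2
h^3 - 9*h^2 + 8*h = h*(h - 8)*(h - 1)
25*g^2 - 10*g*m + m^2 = (-5*g + m)^2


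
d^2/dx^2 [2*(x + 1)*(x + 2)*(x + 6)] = 12*x + 36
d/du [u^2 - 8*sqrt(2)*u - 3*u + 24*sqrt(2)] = 2*u - 8*sqrt(2) - 3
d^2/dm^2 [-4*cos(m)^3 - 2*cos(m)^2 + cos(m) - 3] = 2*cos(m) + 4*cos(2*m) + 9*cos(3*m)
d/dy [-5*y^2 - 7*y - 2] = -10*y - 7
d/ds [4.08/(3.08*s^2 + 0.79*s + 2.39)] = (-25.1328*s - 3.2232)/(3.08*s^2 + 0.79*s + 2.39)^2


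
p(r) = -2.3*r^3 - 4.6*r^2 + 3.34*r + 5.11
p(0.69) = 4.47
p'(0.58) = -4.32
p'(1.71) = -32.57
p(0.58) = 5.05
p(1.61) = -11.03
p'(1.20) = -17.64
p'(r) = -6.9*r^2 - 9.2*r + 3.34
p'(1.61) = -29.36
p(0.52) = 5.28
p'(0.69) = -6.29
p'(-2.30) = -12.00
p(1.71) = -14.13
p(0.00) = 5.11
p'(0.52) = -3.31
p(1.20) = -1.48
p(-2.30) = 1.08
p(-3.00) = 15.79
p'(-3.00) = -31.16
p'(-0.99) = 5.69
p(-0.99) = -0.47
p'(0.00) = 3.34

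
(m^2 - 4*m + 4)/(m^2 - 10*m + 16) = (m - 2)/(m - 8)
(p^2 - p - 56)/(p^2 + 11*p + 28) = (p - 8)/(p + 4)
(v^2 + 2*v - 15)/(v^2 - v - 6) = (v + 5)/(v + 2)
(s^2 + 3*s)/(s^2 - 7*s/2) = 2*(s + 3)/(2*s - 7)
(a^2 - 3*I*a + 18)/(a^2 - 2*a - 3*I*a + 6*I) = (a^2 - 3*I*a + 18)/(a^2 - 2*a - 3*I*a + 6*I)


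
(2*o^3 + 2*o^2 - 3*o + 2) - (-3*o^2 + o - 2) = 2*o^3 + 5*o^2 - 4*o + 4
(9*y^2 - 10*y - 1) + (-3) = 9*y^2 - 10*y - 4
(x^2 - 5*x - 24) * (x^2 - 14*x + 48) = x^4 - 19*x^3 + 94*x^2 + 96*x - 1152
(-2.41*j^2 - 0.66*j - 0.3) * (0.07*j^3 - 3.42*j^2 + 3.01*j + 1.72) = -0.1687*j^5 + 8.196*j^4 - 5.0179*j^3 - 5.1058*j^2 - 2.0382*j - 0.516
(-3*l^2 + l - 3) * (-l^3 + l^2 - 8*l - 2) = 3*l^5 - 4*l^4 + 28*l^3 - 5*l^2 + 22*l + 6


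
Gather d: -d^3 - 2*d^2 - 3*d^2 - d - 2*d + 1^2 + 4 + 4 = -d^3 - 5*d^2 - 3*d + 9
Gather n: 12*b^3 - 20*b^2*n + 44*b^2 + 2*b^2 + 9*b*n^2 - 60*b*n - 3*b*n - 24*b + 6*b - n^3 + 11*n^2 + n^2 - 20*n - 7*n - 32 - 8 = 12*b^3 + 46*b^2 - 18*b - n^3 + n^2*(9*b + 12) + n*(-20*b^2 - 63*b - 27) - 40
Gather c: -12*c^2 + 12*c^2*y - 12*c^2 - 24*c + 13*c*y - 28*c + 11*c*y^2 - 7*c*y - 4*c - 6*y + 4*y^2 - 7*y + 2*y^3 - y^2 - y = c^2*(12*y - 24) + c*(11*y^2 + 6*y - 56) + 2*y^3 + 3*y^2 - 14*y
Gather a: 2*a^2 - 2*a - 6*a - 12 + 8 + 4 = 2*a^2 - 8*a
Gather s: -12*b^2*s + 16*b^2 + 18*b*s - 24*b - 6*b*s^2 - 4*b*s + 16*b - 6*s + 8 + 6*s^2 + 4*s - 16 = 16*b^2 - 8*b + s^2*(6 - 6*b) + s*(-12*b^2 + 14*b - 2) - 8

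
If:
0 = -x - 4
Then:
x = -4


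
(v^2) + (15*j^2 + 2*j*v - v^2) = 15*j^2 + 2*j*v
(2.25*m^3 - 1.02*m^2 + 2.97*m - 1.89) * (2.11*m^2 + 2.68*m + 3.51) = 4.7475*m^5 + 3.8778*m^4 + 11.4306*m^3 + 0.391500000000002*m^2 + 5.3595*m - 6.6339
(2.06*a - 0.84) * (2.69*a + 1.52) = 5.5414*a^2 + 0.8716*a - 1.2768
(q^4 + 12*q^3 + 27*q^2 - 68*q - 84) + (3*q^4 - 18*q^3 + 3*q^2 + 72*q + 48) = 4*q^4 - 6*q^3 + 30*q^2 + 4*q - 36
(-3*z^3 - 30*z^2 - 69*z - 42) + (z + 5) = -3*z^3 - 30*z^2 - 68*z - 37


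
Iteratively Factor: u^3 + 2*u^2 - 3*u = (u + 3)*(u^2 - u) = (u - 1)*(u + 3)*(u)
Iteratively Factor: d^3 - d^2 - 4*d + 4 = (d - 1)*(d^2 - 4) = (d - 1)*(d + 2)*(d - 2)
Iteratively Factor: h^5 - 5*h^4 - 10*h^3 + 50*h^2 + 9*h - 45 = (h - 1)*(h^4 - 4*h^3 - 14*h^2 + 36*h + 45) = (h - 5)*(h - 1)*(h^3 + h^2 - 9*h - 9) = (h - 5)*(h - 3)*(h - 1)*(h^2 + 4*h + 3) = (h - 5)*(h - 3)*(h - 1)*(h + 1)*(h + 3)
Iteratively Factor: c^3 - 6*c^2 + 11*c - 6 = (c - 2)*(c^2 - 4*c + 3) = (c - 3)*(c - 2)*(c - 1)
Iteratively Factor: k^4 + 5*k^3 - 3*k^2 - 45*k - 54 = (k + 2)*(k^3 + 3*k^2 - 9*k - 27) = (k + 2)*(k + 3)*(k^2 - 9) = (k + 2)*(k + 3)^2*(k - 3)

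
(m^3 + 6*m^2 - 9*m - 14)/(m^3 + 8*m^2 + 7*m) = (m - 2)/m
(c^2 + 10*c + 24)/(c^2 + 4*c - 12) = (c + 4)/(c - 2)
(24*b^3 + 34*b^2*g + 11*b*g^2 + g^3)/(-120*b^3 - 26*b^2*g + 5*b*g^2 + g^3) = (-b - g)/(5*b - g)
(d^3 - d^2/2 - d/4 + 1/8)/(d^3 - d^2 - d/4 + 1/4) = (d - 1/2)/(d - 1)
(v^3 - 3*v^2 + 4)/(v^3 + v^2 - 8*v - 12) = (v^3 - 3*v^2 + 4)/(v^3 + v^2 - 8*v - 12)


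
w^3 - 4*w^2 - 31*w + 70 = (w - 7)*(w - 2)*(w + 5)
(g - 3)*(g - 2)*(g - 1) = g^3 - 6*g^2 + 11*g - 6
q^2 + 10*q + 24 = (q + 4)*(q + 6)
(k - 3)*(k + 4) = k^2 + k - 12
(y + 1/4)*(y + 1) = y^2 + 5*y/4 + 1/4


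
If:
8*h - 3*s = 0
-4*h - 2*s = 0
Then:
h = 0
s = 0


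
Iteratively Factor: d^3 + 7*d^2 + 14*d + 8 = (d + 2)*(d^2 + 5*d + 4) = (d + 2)*(d + 4)*(d + 1)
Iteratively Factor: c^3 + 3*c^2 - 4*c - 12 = (c + 3)*(c^2 - 4) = (c - 2)*(c + 3)*(c + 2)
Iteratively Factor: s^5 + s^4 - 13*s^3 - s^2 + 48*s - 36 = (s + 3)*(s^4 - 2*s^3 - 7*s^2 + 20*s - 12) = (s + 3)^2*(s^3 - 5*s^2 + 8*s - 4) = (s - 2)*(s + 3)^2*(s^2 - 3*s + 2) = (s - 2)*(s - 1)*(s + 3)^2*(s - 2)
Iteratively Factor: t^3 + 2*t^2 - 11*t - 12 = (t - 3)*(t^2 + 5*t + 4) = (t - 3)*(t + 1)*(t + 4)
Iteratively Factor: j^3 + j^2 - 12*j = (j + 4)*(j^2 - 3*j) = j*(j + 4)*(j - 3)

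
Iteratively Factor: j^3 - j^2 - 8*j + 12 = (j - 2)*(j^2 + j - 6) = (j - 2)^2*(j + 3)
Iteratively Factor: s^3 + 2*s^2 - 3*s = (s + 3)*(s^2 - s) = s*(s + 3)*(s - 1)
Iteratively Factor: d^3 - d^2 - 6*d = (d - 3)*(d^2 + 2*d) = d*(d - 3)*(d + 2)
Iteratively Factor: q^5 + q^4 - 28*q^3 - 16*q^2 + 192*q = (q + 4)*(q^4 - 3*q^3 - 16*q^2 + 48*q) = q*(q + 4)*(q^3 - 3*q^2 - 16*q + 48) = q*(q - 4)*(q + 4)*(q^2 + q - 12) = q*(q - 4)*(q + 4)^2*(q - 3)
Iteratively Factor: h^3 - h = (h - 1)*(h^2 + h) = h*(h - 1)*(h + 1)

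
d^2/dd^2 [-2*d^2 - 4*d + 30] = -4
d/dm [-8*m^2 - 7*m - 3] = -16*m - 7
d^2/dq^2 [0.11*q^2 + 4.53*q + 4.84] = 0.220000000000000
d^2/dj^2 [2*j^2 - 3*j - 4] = 4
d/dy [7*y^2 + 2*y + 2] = 14*y + 2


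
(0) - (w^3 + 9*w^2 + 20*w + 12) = -w^3 - 9*w^2 - 20*w - 12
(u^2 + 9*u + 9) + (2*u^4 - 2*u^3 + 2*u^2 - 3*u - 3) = 2*u^4 - 2*u^3 + 3*u^2 + 6*u + 6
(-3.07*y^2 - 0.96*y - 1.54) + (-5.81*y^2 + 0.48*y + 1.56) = -8.88*y^2 - 0.48*y + 0.02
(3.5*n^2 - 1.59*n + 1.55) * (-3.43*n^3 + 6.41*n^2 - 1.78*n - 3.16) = -12.005*n^5 + 27.8887*n^4 - 21.7384*n^3 + 1.7057*n^2 + 2.2654*n - 4.898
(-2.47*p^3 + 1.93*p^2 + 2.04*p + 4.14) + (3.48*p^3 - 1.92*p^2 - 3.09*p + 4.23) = 1.01*p^3 + 0.01*p^2 - 1.05*p + 8.37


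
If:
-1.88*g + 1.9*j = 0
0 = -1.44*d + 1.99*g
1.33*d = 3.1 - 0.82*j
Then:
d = 1.62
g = 1.17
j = 1.16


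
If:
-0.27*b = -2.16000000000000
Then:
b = 8.00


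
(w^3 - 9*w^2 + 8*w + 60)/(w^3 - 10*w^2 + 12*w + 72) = (w - 5)/(w - 6)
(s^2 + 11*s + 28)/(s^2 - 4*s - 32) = (s + 7)/(s - 8)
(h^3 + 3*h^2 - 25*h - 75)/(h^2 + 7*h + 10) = (h^2 - 2*h - 15)/(h + 2)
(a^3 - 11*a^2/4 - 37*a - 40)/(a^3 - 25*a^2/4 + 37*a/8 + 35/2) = 2*(a^2 - 4*a - 32)/(2*a^2 - 15*a + 28)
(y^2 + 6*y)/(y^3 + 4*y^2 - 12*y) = 1/(y - 2)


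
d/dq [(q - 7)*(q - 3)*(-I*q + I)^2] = -4*q^3 + 36*q^2 - 84*q + 52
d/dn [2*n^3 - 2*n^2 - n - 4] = 6*n^2 - 4*n - 1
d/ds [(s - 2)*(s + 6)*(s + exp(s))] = (s - 2)*(s + 6)*(exp(s) + 1) + (s - 2)*(s + exp(s)) + (s + 6)*(s + exp(s))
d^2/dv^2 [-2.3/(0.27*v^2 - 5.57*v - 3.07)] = (-0.33534*v^2 + 6.91794*v + 2.3*(0.54*v - 5.57)*(1.08*v - 11.14) + 3.81294)/(-0.27*v^2 + 5.57*v + 3.07)^3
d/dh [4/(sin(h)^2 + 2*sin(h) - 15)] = -8*(sin(h) + 1)*cos(h)/(sin(h)^2 + 2*sin(h) - 15)^2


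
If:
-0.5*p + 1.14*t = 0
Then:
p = 2.28*t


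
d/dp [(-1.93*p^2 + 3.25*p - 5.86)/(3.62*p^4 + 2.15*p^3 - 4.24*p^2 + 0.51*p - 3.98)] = (13.9732*p^5 - 31.1455*p^4 + 70.8778*p^3 + 50.5927*p^2 - 34.33*p - 9.9464)/(13.1044*p^8 + 15.566*p^7 - 26.0751*p^6 - 14.5396*p^5 - 8.6446*p^4 - 21.4388*p^3 + 34.0105*p^2 - 4.0596*p + 15.8404)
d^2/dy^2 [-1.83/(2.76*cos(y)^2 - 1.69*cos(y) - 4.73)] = (-55.760832*(1 - cos(y)^2)^2 + 25.607556*cos(y)^3 - 128.668215*cos(y)^2 - 36.586641*cos(y) + 113.994726)/(-2.76*cos(y)^2 + 1.69*cos(y) + 4.73)^3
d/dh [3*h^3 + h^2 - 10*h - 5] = 9*h^2 + 2*h - 10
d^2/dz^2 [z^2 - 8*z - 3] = 2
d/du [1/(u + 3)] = -1/(u + 3)^2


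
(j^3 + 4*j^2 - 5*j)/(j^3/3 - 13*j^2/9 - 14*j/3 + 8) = 9*j*(j^2 + 4*j - 5)/(3*j^3 - 13*j^2 - 42*j + 72)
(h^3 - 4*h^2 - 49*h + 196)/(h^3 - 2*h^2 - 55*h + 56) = (h^2 - 11*h + 28)/(h^2 - 9*h + 8)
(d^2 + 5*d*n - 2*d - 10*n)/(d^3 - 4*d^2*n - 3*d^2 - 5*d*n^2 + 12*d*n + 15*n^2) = (d^2 + 5*d*n - 2*d - 10*n)/(d^3 - 4*d^2*n - 3*d^2 - 5*d*n^2 + 12*d*n + 15*n^2)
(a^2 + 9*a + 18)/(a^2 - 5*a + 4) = (a^2 + 9*a + 18)/(a^2 - 5*a + 4)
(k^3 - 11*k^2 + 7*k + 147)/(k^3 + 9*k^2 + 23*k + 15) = (k^2 - 14*k + 49)/(k^2 + 6*k + 5)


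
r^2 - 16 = (r - 4)*(r + 4)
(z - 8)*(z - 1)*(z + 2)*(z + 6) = z^4 - z^3 - 52*z^2 - 44*z + 96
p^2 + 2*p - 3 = (p - 1)*(p + 3)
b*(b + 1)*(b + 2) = b^3 + 3*b^2 + 2*b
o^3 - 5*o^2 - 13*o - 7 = (o - 7)*(o + 1)^2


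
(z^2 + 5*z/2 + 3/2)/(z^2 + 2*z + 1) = (z + 3/2)/(z + 1)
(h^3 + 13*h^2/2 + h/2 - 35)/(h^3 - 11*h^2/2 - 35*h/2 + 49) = (h + 5)/(h - 7)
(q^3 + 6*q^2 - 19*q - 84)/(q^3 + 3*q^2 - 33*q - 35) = (q^2 - q - 12)/(q^2 - 4*q - 5)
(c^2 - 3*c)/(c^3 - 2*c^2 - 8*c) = (3 - c)/(-c^2 + 2*c + 8)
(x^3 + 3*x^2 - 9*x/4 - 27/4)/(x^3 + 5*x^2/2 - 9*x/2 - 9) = (x - 3/2)/(x - 2)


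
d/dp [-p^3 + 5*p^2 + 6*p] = -3*p^2 + 10*p + 6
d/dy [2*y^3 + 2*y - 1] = 6*y^2 + 2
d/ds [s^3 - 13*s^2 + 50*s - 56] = 3*s^2 - 26*s + 50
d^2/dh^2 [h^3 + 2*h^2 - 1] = 6*h + 4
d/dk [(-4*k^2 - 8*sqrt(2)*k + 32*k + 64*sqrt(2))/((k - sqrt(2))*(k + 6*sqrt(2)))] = 4*(-8*k^2 - 3*sqrt(2)*k^2 - 32*sqrt(2)*k + 24*k - 256 + 24*sqrt(2))/(k^4 + 10*sqrt(2)*k^3 + 26*k^2 - 120*sqrt(2)*k + 144)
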